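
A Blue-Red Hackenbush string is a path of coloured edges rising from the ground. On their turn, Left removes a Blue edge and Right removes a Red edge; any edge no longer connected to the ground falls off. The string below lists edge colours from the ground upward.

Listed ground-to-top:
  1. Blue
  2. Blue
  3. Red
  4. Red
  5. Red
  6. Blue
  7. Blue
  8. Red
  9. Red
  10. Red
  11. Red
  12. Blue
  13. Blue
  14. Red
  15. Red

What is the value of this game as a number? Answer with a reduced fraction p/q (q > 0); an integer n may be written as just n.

Build G(s[:k]) for k = 1..15, string s = Blue Blue Red Red Red Blue Blue Red Red Red Red Blue Blue Red Red.
edge 1 of 15 (Blue): { 0 | (no moves) } => 1
edge 2 of 15 (Blue): { 0; 1 | (no moves) } => 2
edge 3 of 15 (Red): { 0; 1 | 2 } => 3/2
edge 4 of 15 (Red): { 0; 1 | 3/2; 2 } => 5/4
edge 5 of 15 (Red): { 0; 1 | 5/4; 3/2; 2 } => 9/8
edge 6 of 15 (Blue): { 0; 1; 9/8 | 5/4; 3/2; 2 } => 19/16
edge 7 of 15 (Blue): { 0; 1; 9/8; 19/16 | 5/4; 3/2; 2 } => 39/32
edge 8 of 15 (Red): { 0; 1; 9/8; 19/16 | 39/32; 5/4; 3/2; 2 } => 77/64
edge 9 of 15 (Red): { 0; 1; 9/8; 19/16 | 77/64; 39/32; 5/4; 3/2; 2 } => 153/128
edge 10 of 15 (Red): { 0; 1; 9/8; 19/16 | 153/128; 77/64; 39/32; 5/4; 3/2; 2 } => 305/256
edge 11 of 15 (Red): { 0; 1; 9/8; 19/16 | 305/256; 153/128; 77/64; 39/32; 5/4; 3/2; 2 } => 609/512
edge 12 of 15 (Blue): { 0; 1; 9/8; 19/16; 609/512 | 305/256; 153/128; 77/64; 39/32; 5/4; 3/2; 2 } => 1219/1024
edge 13 of 15 (Blue): { 0; 1; 9/8; 19/16; 609/512; 1219/1024 | 305/256; 153/128; 77/64; 39/32; 5/4; 3/2; 2 } => 2439/2048
edge 14 of 15 (Red): { 0; 1; 9/8; 19/16; 609/512; 1219/1024 | 2439/2048; 305/256; 153/128; 77/64; 39/32; 5/4; 3/2; 2 } => 4877/4096
edge 15 of 15 (Red): { 0; 1; 9/8; 19/16; 609/512; 1219/1024 | 4877/4096; 2439/2048; 305/256; 153/128; 77/64; 39/32; 5/4; 3/2; 2 } => 9753/8192

9753/8192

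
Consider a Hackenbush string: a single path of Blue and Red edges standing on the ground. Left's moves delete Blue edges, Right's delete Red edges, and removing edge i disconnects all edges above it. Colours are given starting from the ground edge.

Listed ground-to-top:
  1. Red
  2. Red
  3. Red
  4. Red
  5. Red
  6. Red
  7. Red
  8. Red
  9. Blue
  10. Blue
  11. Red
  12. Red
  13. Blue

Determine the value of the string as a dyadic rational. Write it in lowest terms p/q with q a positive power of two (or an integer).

Build value(s[:k]) for k = 1..13, string s = Red Red Red Red Red Red Red Red Blue Blue Red Red Blue.
1 of 13 · R · max L −∞ · min R 0 => -1
2 of 13 · RR · max L −∞ · min R -1 => -2
3 of 13 · RRR · max L −∞ · min R -2 => -3
4 of 13 · RRRR · max L −∞ · min R -3 => -4
5 of 13 · RRRRR · max L −∞ · min R -4 => -5
6 of 13 · RRRRRR · max L −∞ · min R -5 => -6
7 of 13 · RRRRRRR · max L −∞ · min R -6 => -7
8 of 13 · RRRRRRRR · max L −∞ · min R -7 => -8
9 of 13 · RRRRRRRRB · max L -8 · min R -7 => -15/2
10 of 13 · RRRRRRRRBB · max L -15/2 · min R -7 => -29/4
11 of 13 · RRRRRRRRBBR · max L -15/2 · min R -29/4 => -59/8
12 of 13 · RRRRRRRRBBRR · max L -15/2 · min R -59/8 => -119/16
13 of 13 · RRRRRRRRBBRRB · max L -119/16 · min R -59/8 => -237/32

-237/32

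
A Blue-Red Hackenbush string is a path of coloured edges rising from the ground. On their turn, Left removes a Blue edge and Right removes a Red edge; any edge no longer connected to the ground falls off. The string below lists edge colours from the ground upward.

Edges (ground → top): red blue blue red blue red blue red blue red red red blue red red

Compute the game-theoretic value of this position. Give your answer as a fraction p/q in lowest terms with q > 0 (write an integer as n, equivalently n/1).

-5495/16384

Build g(s[:k]) for k = 1..15, string s = red blue blue red blue red blue red blue red red red blue red red.
r: Left { — }, Right { 0 } so simplest -1
rb: Left { -1 }, Right { 0 } so simplest -1/2
rbb: Left { -1, -1/2 }, Right { 0 } so simplest -1/4
rbbr: Left { -1, -1/2 }, Right { -1/4, 0 } so simplest -3/8
rbbrb: Left { -1, -1/2, -3/8 }, Right { -1/4, 0 } so simplest -5/16
rbbrbr: Left { -1, -1/2, -3/8 }, Right { -5/16, -1/4, 0 } so simplest -11/32
rbbrbrb: Left { -1, -1/2, -3/8, -11/32 }, Right { -5/16, -1/4, 0 } so simplest -21/64
rbbrbrbr: Left { -1, -1/2, -3/8, -11/32 }, Right { -21/64, -5/16, -1/4, 0 } so simplest -43/128
rbbrbrbrb: Left { -1, -1/2, -3/8, -11/32, -43/128 }, Right { -21/64, -5/16, -1/4, 0 } so simplest -85/256
rbbrbrbrbr: Left { -1, -1/2, -3/8, -11/32, -43/128 }, Right { -85/256, -21/64, -5/16, -1/4, 0 } so simplest -171/512
rbbrbrbrbrr: Left { -1, -1/2, -3/8, -11/32, -43/128 }, Right { -171/512, -85/256, -21/64, -5/16, -1/4, 0 } so simplest -343/1024
rbbrbrbrbrrr: Left { -1, -1/2, -3/8, -11/32, -43/128 }, Right { -343/1024, -171/512, -85/256, -21/64, -5/16, -1/4, 0 } so simplest -687/2048
rbbrbrbrbrrrb: Left { -1, -1/2, -3/8, -11/32, -43/128, -687/2048 }, Right { -343/1024, -171/512, -85/256, -21/64, -5/16, -1/4, 0 } so simplest -1373/4096
rbbrbrbrbrrrbr: Left { -1, -1/2, -3/8, -11/32, -43/128, -687/2048 }, Right { -1373/4096, -343/1024, -171/512, -85/256, -21/64, -5/16, -1/4, 0 } so simplest -2747/8192
rbbrbrbrbrrrbrr: Left { -1, -1/2, -3/8, -11/32, -43/128, -687/2048 }, Right { -2747/8192, -1373/4096, -343/1024, -171/512, -85/256, -21/64, -5/16, -1/4, 0 } so simplest -5495/16384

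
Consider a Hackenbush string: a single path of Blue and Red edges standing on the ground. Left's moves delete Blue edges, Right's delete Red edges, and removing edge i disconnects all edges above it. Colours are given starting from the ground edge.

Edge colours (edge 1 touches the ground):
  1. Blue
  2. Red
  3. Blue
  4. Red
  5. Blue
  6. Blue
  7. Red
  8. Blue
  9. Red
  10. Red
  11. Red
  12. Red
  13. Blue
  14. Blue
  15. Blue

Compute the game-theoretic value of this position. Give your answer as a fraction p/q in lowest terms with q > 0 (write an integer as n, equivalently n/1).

11535/16384

Build v(s[:k]) for k = 1..15, string s = Blue Red Blue Red Blue Blue Red Blue Red Red Red Red Blue Blue Blue.
step 1: add Blue to get B; options L={ 0 } R={ ∅ } => 1
step 2: add Red to get BR; options L={ 0 } R={ 1 } => 1/2
step 3: add Blue to get BRB; options L={ 0, 1/2 } R={ 1 } => 3/4
step 4: add Red to get BRBR; options L={ 0, 1/2 } R={ 3/4, 1 } => 5/8
step 5: add Blue to get BRBRB; options L={ 0, 1/2, 5/8 } R={ 3/4, 1 } => 11/16
step 6: add Blue to get BRBRBB; options L={ 0, 1/2, 5/8, 11/16 } R={ 3/4, 1 } => 23/32
step 7: add Red to get BRBRBBR; options L={ 0, 1/2, 5/8, 11/16 } R={ 23/32, 3/4, 1 } => 45/64
step 8: add Blue to get BRBRBBRB; options L={ 0, 1/2, 5/8, 11/16, 45/64 } R={ 23/32, 3/4, 1 } => 91/128
step 9: add Red to get BRBRBBRBR; options L={ 0, 1/2, 5/8, 11/16, 45/64 } R={ 91/128, 23/32, 3/4, 1 } => 181/256
step 10: add Red to get BRBRBBRBRR; options L={ 0, 1/2, 5/8, 11/16, 45/64 } R={ 181/256, 91/128, 23/32, 3/4, 1 } => 361/512
step 11: add Red to get BRBRBBRBRRR; options L={ 0, 1/2, 5/8, 11/16, 45/64 } R={ 361/512, 181/256, 91/128, 23/32, 3/4, 1 } => 721/1024
step 12: add Red to get BRBRBBRBRRRR; options L={ 0, 1/2, 5/8, 11/16, 45/64 } R={ 721/1024, 361/512, 181/256, 91/128, 23/32, 3/4, 1 } => 1441/2048
step 13: add Blue to get BRBRBBRBRRRRB; options L={ 0, 1/2, 5/8, 11/16, 45/64, 1441/2048 } R={ 721/1024, 361/512, 181/256, 91/128, 23/32, 3/4, 1 } => 2883/4096
step 14: add Blue to get BRBRBBRBRRRRBB; options L={ 0, 1/2, 5/8, 11/16, 45/64, 1441/2048, 2883/4096 } R={ 721/1024, 361/512, 181/256, 91/128, 23/32, 3/4, 1 } => 5767/8192
step 15: add Blue to get BRBRBBRBRRRRBBB; options L={ 0, 1/2, 5/8, 11/16, 45/64, 1441/2048, 2883/4096, 5767/8192 } R={ 721/1024, 361/512, 181/256, 91/128, 23/32, 3/4, 1 } => 11535/16384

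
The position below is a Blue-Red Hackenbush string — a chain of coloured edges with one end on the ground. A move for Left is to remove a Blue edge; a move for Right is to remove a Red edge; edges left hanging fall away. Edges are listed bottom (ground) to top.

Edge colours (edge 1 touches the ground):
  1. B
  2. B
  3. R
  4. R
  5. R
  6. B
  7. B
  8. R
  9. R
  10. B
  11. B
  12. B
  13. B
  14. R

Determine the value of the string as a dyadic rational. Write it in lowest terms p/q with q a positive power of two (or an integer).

4925/4096

Build value(s[:k]) for k = 1..14, string s = B B R R R B B R R B B B B R.
value(B) = { 0 | none } gives 1
value(BB) = { 0 1 | none } gives 2
value(BBR) = { 0 1 | 2 } gives 3/2
value(BBRR) = { 0 1 | 3/2 2 } gives 5/4
value(BBRRR) = { 0 1 | 5/4 3/2 2 } gives 9/8
value(BBRRRB) = { 0 1 9/8 | 5/4 3/2 2 } gives 19/16
value(BBRRRBB) = { 0 1 9/8 19/16 | 5/4 3/2 2 } gives 39/32
value(BBRRRBBR) = { 0 1 9/8 19/16 | 39/32 5/4 3/2 2 } gives 77/64
value(BBRRRBBRR) = { 0 1 9/8 19/16 | 77/64 39/32 5/4 3/2 2 } gives 153/128
value(BBRRRBBRRB) = { 0 1 9/8 19/16 153/128 | 77/64 39/32 5/4 3/2 2 } gives 307/256
value(BBRRRBBRRBB) = { 0 1 9/8 19/16 153/128 307/256 | 77/64 39/32 5/4 3/2 2 } gives 615/512
value(BBRRRBBRRBBB) = { 0 1 9/8 19/16 153/128 307/256 615/512 | 77/64 39/32 5/4 3/2 2 } gives 1231/1024
value(BBRRRBBRRBBBB) = { 0 1 9/8 19/16 153/128 307/256 615/512 1231/1024 | 77/64 39/32 5/4 3/2 2 } gives 2463/2048
value(BBRRRBBRRBBBBR) = { 0 1 9/8 19/16 153/128 307/256 615/512 1231/1024 | 2463/2048 77/64 39/32 5/4 3/2 2 } gives 4925/4096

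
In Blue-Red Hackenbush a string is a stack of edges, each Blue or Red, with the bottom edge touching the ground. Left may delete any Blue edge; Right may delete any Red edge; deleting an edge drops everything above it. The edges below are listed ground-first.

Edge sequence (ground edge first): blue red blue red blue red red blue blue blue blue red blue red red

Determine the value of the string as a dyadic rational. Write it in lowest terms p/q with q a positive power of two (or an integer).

Prefix values for blue red blue red blue red red blue blue blue blue red blue red red via {L|R} + simplicity:
1 of 15 · b · max L 0 · min R +∞ so 1
2 of 15 · br · max L 0 · min R 1 so 1/2
3 of 15 · brb · max L 1/2 · min R 1 so 3/4
4 of 15 · brbr · max L 1/2 · min R 3/4 so 5/8
5 of 15 · brbrb · max L 5/8 · min R 3/4 so 11/16
6 of 15 · brbrbr · max L 5/8 · min R 11/16 so 21/32
7 of 15 · brbrbrr · max L 5/8 · min R 21/32 so 41/64
8 of 15 · brbrbrrb · max L 41/64 · min R 21/32 so 83/128
9 of 15 · brbrbrrbb · max L 83/128 · min R 21/32 so 167/256
10 of 15 · brbrbrrbbb · max L 167/256 · min R 21/32 so 335/512
11 of 15 · brbrbrrbbbb · max L 335/512 · min R 21/32 so 671/1024
12 of 15 · brbrbrrbbbbr · max L 335/512 · min R 671/1024 so 1341/2048
13 of 15 · brbrbrrbbbbrb · max L 1341/2048 · min R 671/1024 so 2683/4096
14 of 15 · brbrbrrbbbbrbr · max L 1341/2048 · min R 2683/4096 so 5365/8192
15 of 15 · brbrbrrbbbbrbrr · max L 1341/2048 · min R 5365/8192 so 10729/16384

10729/16384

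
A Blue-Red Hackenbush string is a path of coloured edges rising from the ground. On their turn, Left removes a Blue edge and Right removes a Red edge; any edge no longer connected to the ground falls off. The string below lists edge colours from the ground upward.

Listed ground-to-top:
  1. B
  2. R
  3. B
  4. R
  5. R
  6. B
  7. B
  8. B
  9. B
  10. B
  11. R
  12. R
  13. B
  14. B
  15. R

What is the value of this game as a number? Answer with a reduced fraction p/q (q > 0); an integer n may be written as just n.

10189/16384

B: Left { 0 }, Right { (no moves) } → simplest 1
BR: Left { 0 }, Right { 1 } → simplest 1/2
BRB: Left { 0 1/2 }, Right { 1 } → simplest 3/4
BRBR: Left { 0 1/2 }, Right { 3/4 1 } → simplest 5/8
BRBRR: Left { 0 1/2 }, Right { 5/8 3/4 1 } → simplest 9/16
BRBRRB: Left { 0 1/2 9/16 }, Right { 5/8 3/4 1 } → simplest 19/32
BRBRRBB: Left { 0 1/2 9/16 19/32 }, Right { 5/8 3/4 1 } → simplest 39/64
BRBRRBBB: Left { 0 1/2 9/16 19/32 39/64 }, Right { 5/8 3/4 1 } → simplest 79/128
BRBRRBBBB: Left { 0 1/2 9/16 19/32 39/64 79/128 }, Right { 5/8 3/4 1 } → simplest 159/256
BRBRRBBBBB: Left { 0 1/2 9/16 19/32 39/64 79/128 159/256 }, Right { 5/8 3/4 1 } → simplest 319/512
BRBRRBBBBBR: Left { 0 1/2 9/16 19/32 39/64 79/128 159/256 }, Right { 319/512 5/8 3/4 1 } → simplest 637/1024
BRBRRBBBBBRR: Left { 0 1/2 9/16 19/32 39/64 79/128 159/256 }, Right { 637/1024 319/512 5/8 3/4 1 } → simplest 1273/2048
BRBRRBBBBBRRB: Left { 0 1/2 9/16 19/32 39/64 79/128 159/256 1273/2048 }, Right { 637/1024 319/512 5/8 3/4 1 } → simplest 2547/4096
BRBRRBBBBBRRBB: Left { 0 1/2 9/16 19/32 39/64 79/128 159/256 1273/2048 2547/4096 }, Right { 637/1024 319/512 5/8 3/4 1 } → simplest 5095/8192
BRBRRBBBBBRRBBR: Left { 0 1/2 9/16 19/32 39/64 79/128 159/256 1273/2048 2547/4096 }, Right { 5095/8192 637/1024 319/512 5/8 3/4 1 } → simplest 10189/16384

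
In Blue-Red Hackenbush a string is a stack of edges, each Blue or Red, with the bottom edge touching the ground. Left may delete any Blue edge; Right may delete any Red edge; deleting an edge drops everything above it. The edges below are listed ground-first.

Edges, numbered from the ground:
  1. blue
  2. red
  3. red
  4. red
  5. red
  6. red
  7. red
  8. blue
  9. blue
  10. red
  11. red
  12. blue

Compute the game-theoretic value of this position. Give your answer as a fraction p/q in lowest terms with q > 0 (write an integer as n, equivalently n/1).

value(b) = { 0 | — } — 1
value(br) = { 0 | 1 } — 1/2
value(brr) = { 0 | 1/2, 1 } — 1/4
value(brrr) = { 0 | 1/4, 1/2, 1 } — 1/8
value(brrrr) = { 0 | 1/8, 1/4, 1/2, 1 } — 1/16
value(brrrrr) = { 0 | 1/16, 1/8, 1/4, 1/2, 1 } — 1/32
value(brrrrrr) = { 0 | 1/32, 1/16, 1/8, 1/4, 1/2, 1 } — 1/64
value(brrrrrrb) = { 0, 1/64 | 1/32, 1/16, 1/8, 1/4, 1/2, 1 } — 3/128
value(brrrrrrbb) = { 0, 1/64, 3/128 | 1/32, 1/16, 1/8, 1/4, 1/2, 1 } — 7/256
value(brrrrrrbbr) = { 0, 1/64, 3/128 | 7/256, 1/32, 1/16, 1/8, 1/4, 1/2, 1 } — 13/512
value(brrrrrrbbrr) = { 0, 1/64, 3/128 | 13/512, 7/256, 1/32, 1/16, 1/8, 1/4, 1/2, 1 } — 25/1024
value(brrrrrrbbrrb) = { 0, 1/64, 3/128, 25/1024 | 13/512, 7/256, 1/32, 1/16, 1/8, 1/4, 1/2, 1 } — 51/2048

51/2048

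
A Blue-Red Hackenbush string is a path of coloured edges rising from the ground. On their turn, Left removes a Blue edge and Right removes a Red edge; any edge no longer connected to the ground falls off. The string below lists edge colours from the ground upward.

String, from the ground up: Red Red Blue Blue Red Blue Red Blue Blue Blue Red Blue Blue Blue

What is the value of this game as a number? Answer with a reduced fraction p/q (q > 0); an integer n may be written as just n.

edge 1 of 14 (Red): { · | 0 } so -1
edge 2 of 14 (Red): { · | -1; 0 } so -2
edge 3 of 14 (Blue): { -2 | -1; 0 } so -3/2
edge 4 of 14 (Blue): { -2; -3/2 | -1; 0 } so -5/4
edge 5 of 14 (Red): { -2; -3/2 | -5/4; -1; 0 } so -11/8
edge 6 of 14 (Blue): { -2; -3/2; -11/8 | -5/4; -1; 0 } so -21/16
edge 7 of 14 (Red): { -2; -3/2; -11/8 | -21/16; -5/4; -1; 0 } so -43/32
edge 8 of 14 (Blue): { -2; -3/2; -11/8; -43/32 | -21/16; -5/4; -1; 0 } so -85/64
edge 9 of 14 (Blue): { -2; -3/2; -11/8; -43/32; -85/64 | -21/16; -5/4; -1; 0 } so -169/128
edge 10 of 14 (Blue): { -2; -3/2; -11/8; -43/32; -85/64; -169/128 | -21/16; -5/4; -1; 0 } so -337/256
edge 11 of 14 (Red): { -2; -3/2; -11/8; -43/32; -85/64; -169/128 | -337/256; -21/16; -5/4; -1; 0 } so -675/512
edge 12 of 14 (Blue): { -2; -3/2; -11/8; -43/32; -85/64; -169/128; -675/512 | -337/256; -21/16; -5/4; -1; 0 } so -1349/1024
edge 13 of 14 (Blue): { -2; -3/2; -11/8; -43/32; -85/64; -169/128; -675/512; -1349/1024 | -337/256; -21/16; -5/4; -1; 0 } so -2697/2048
edge 14 of 14 (Blue): { -2; -3/2; -11/8; -43/32; -85/64; -169/128; -675/512; -1349/1024; -2697/2048 | -337/256; -21/16; -5/4; -1; 0 } so -5393/4096

-5393/4096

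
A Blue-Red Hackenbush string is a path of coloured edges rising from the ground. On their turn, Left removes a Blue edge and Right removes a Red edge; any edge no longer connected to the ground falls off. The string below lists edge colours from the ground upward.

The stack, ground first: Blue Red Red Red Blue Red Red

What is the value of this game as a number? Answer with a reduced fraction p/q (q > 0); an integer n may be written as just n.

B: Left { 0 }, Right { (no moves) } -> simplest 1
BR: Left { 0 }, Right { 1 } -> simplest 1/2
BRR: Left { 0 }, Right { 1/2 1 } -> simplest 1/4
BRRR: Left { 0 }, Right { 1/4 1/2 1 } -> simplest 1/8
BRRRB: Left { 0 1/8 }, Right { 1/4 1/2 1 } -> simplest 3/16
BRRRBR: Left { 0 1/8 }, Right { 3/16 1/4 1/2 1 } -> simplest 5/32
BRRRBRR: Left { 0 1/8 }, Right { 5/32 3/16 1/4 1/2 1 } -> simplest 9/64

9/64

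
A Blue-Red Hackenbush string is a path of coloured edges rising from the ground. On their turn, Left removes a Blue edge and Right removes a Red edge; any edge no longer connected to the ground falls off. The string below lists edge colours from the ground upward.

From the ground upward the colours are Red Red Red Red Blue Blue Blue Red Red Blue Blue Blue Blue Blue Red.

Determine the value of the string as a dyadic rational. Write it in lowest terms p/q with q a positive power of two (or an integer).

Build val(s[:k]) for k = 1..15, string s = Red Red Red Red Blue Blue Blue Red Red Blue Blue Blue Blue Blue Red.
step 1: add Red to get R; options L={ none } R={ 0 } ⇒ -1
step 2: add Red to get RR; options L={ none } R={ -1; 0 } ⇒ -2
step 3: add Red to get RRR; options L={ none } R={ -2; -1; 0 } ⇒ -3
step 4: add Red to get RRRR; options L={ none } R={ -3; -2; -1; 0 } ⇒ -4
step 5: add Blue to get RRRRB; options L={ -4 } R={ -3; -2; -1; 0 } ⇒ -7/2
step 6: add Blue to get RRRRBB; options L={ -4; -7/2 } R={ -3; -2; -1; 0 } ⇒ -13/4
step 7: add Blue to get RRRRBBB; options L={ -4; -7/2; -13/4 } R={ -3; -2; -1; 0 } ⇒ -25/8
step 8: add Red to get RRRRBBBR; options L={ -4; -7/2; -13/4 } R={ -25/8; -3; -2; -1; 0 } ⇒ -51/16
step 9: add Red to get RRRRBBBRR; options L={ -4; -7/2; -13/4 } R={ -51/16; -25/8; -3; -2; -1; 0 } ⇒ -103/32
step 10: add Blue to get RRRRBBBRRB; options L={ -4; -7/2; -13/4; -103/32 } R={ -51/16; -25/8; -3; -2; -1; 0 } ⇒ -205/64
step 11: add Blue to get RRRRBBBRRBB; options L={ -4; -7/2; -13/4; -103/32; -205/64 } R={ -51/16; -25/8; -3; -2; -1; 0 } ⇒ -409/128
step 12: add Blue to get RRRRBBBRRBBB; options L={ -4; -7/2; -13/4; -103/32; -205/64; -409/128 } R={ -51/16; -25/8; -3; -2; -1; 0 } ⇒ -817/256
step 13: add Blue to get RRRRBBBRRBBBB; options L={ -4; -7/2; -13/4; -103/32; -205/64; -409/128; -817/256 } R={ -51/16; -25/8; -3; -2; -1; 0 } ⇒ -1633/512
step 14: add Blue to get RRRRBBBRRBBBBB; options L={ -4; -7/2; -13/4; -103/32; -205/64; -409/128; -817/256; -1633/512 } R={ -51/16; -25/8; -3; -2; -1; 0 } ⇒ -3265/1024
step 15: add Red to get RRRRBBBRRBBBBBR; options L={ -4; -7/2; -13/4; -103/32; -205/64; -409/128; -817/256; -1633/512 } R={ -3265/1024; -51/16; -25/8; -3; -2; -1; 0 } ⇒ -6531/2048

-6531/2048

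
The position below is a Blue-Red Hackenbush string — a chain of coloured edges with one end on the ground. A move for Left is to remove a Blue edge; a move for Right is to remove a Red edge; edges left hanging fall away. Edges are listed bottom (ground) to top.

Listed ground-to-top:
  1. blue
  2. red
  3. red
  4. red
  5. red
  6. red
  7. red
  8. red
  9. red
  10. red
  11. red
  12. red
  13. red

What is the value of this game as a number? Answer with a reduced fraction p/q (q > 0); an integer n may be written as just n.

Recurse on prefixes of the 13-edge string blue red red red red red red red red red red red red:
1 of 13 · b · max L 0 · min R +∞ — 1
2 of 13 · br · max L 0 · min R 1 — 1/2
3 of 13 · brr · max L 0 · min R 1/2 — 1/4
4 of 13 · brrr · max L 0 · min R 1/4 — 1/8
5 of 13 · brrrr · max L 0 · min R 1/8 — 1/16
6 of 13 · brrrrr · max L 0 · min R 1/16 — 1/32
7 of 13 · brrrrrr · max L 0 · min R 1/32 — 1/64
8 of 13 · brrrrrrr · max L 0 · min R 1/64 — 1/128
9 of 13 · brrrrrrrr · max L 0 · min R 1/128 — 1/256
10 of 13 · brrrrrrrrr · max L 0 · min R 1/256 — 1/512
11 of 13 · brrrrrrrrrr · max L 0 · min R 1/512 — 1/1024
12 of 13 · brrrrrrrrrrr · max L 0 · min R 1/1024 — 1/2048
13 of 13 · brrrrrrrrrrrr · max L 0 · min R 1/2048 — 1/4096

1/4096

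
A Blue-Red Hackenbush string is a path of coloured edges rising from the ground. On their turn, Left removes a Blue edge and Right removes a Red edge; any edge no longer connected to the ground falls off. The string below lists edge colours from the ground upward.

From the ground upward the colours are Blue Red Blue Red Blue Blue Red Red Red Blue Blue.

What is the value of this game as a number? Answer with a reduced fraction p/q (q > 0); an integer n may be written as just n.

711/1024

Prefix values for Blue Red Blue Red Blue Blue Red Red Red Blue Blue via {L|R} + simplicity:
step 1: add Blue to get B; options L={ 0 } R={ (no moves) } gives 1
step 2: add Red to get BR; options L={ 0 } R={ 1 } gives 1/2
step 3: add Blue to get BRB; options L={ 0,1/2 } R={ 1 } gives 3/4
step 4: add Red to get BRBR; options L={ 0,1/2 } R={ 3/4,1 } gives 5/8
step 5: add Blue to get BRBRB; options L={ 0,1/2,5/8 } R={ 3/4,1 } gives 11/16
step 6: add Blue to get BRBRBB; options L={ 0,1/2,5/8,11/16 } R={ 3/4,1 } gives 23/32
step 7: add Red to get BRBRBBR; options L={ 0,1/2,5/8,11/16 } R={ 23/32,3/4,1 } gives 45/64
step 8: add Red to get BRBRBBRR; options L={ 0,1/2,5/8,11/16 } R={ 45/64,23/32,3/4,1 } gives 89/128
step 9: add Red to get BRBRBBRRR; options L={ 0,1/2,5/8,11/16 } R={ 89/128,45/64,23/32,3/4,1 } gives 177/256
step 10: add Blue to get BRBRBBRRRB; options L={ 0,1/2,5/8,11/16,177/256 } R={ 89/128,45/64,23/32,3/4,1 } gives 355/512
step 11: add Blue to get BRBRBBRRRBB; options L={ 0,1/2,5/8,11/16,177/256,355/512 } R={ 89/128,45/64,23/32,3/4,1 } gives 711/1024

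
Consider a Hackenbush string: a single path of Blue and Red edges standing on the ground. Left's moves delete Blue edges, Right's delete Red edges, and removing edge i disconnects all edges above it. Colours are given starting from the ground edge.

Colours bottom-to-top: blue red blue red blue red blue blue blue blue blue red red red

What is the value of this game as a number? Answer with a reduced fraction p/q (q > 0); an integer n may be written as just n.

Build value(s[:k]) for k = 1..14, string s = blue red blue red blue red blue blue blue blue blue red red red.
value(b) = { 0 | (no moves) } ⇒ 1
value(br) = { 0 | 1 } ⇒ 1/2
value(brb) = { 0 1/2 | 1 } ⇒ 3/4
value(brbr) = { 0 1/2 | 3/4 1 } ⇒ 5/8
value(brbrb) = { 0 1/2 5/8 | 3/4 1 } ⇒ 11/16
value(brbrbr) = { 0 1/2 5/8 | 11/16 3/4 1 } ⇒ 21/32
value(brbrbrb) = { 0 1/2 5/8 21/32 | 11/16 3/4 1 } ⇒ 43/64
value(brbrbrbb) = { 0 1/2 5/8 21/32 43/64 | 11/16 3/4 1 } ⇒ 87/128
value(brbrbrbbb) = { 0 1/2 5/8 21/32 43/64 87/128 | 11/16 3/4 1 } ⇒ 175/256
value(brbrbrbbbb) = { 0 1/2 5/8 21/32 43/64 87/128 175/256 | 11/16 3/4 1 } ⇒ 351/512
value(brbrbrbbbbb) = { 0 1/2 5/8 21/32 43/64 87/128 175/256 351/512 | 11/16 3/4 1 } ⇒ 703/1024
value(brbrbrbbbbbr) = { 0 1/2 5/8 21/32 43/64 87/128 175/256 351/512 | 703/1024 11/16 3/4 1 } ⇒ 1405/2048
value(brbrbrbbbbbrr) = { 0 1/2 5/8 21/32 43/64 87/128 175/256 351/512 | 1405/2048 703/1024 11/16 3/4 1 } ⇒ 2809/4096
value(brbrbrbbbbbrrr) = { 0 1/2 5/8 21/32 43/64 87/128 175/256 351/512 | 2809/4096 1405/2048 703/1024 11/16 3/4 1 } ⇒ 5617/8192

5617/8192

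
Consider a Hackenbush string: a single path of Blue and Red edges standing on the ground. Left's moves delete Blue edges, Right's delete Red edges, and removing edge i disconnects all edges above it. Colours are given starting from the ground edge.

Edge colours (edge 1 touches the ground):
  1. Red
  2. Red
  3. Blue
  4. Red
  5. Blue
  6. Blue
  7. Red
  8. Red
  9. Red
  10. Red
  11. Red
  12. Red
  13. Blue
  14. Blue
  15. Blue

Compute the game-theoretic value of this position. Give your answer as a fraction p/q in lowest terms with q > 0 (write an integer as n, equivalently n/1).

-13297/8192

step 1: add Red to get R; options L={  } R={ 0 } so -1
step 2: add Red to get RR; options L={  } R={ -1,0 } so -2
step 3: add Blue to get RRB; options L={ -2 } R={ -1,0 } so -3/2
step 4: add Red to get RRBR; options L={ -2 } R={ -3/2,-1,0 } so -7/4
step 5: add Blue to get RRBRB; options L={ -2,-7/4 } R={ -3/2,-1,0 } so -13/8
step 6: add Blue to get RRBRBB; options L={ -2,-7/4,-13/8 } R={ -3/2,-1,0 } so -25/16
step 7: add Red to get RRBRBBR; options L={ -2,-7/4,-13/8 } R={ -25/16,-3/2,-1,0 } so -51/32
step 8: add Red to get RRBRBBRR; options L={ -2,-7/4,-13/8 } R={ -51/32,-25/16,-3/2,-1,0 } so -103/64
step 9: add Red to get RRBRBBRRR; options L={ -2,-7/4,-13/8 } R={ -103/64,-51/32,-25/16,-3/2,-1,0 } so -207/128
step 10: add Red to get RRBRBBRRRR; options L={ -2,-7/4,-13/8 } R={ -207/128,-103/64,-51/32,-25/16,-3/2,-1,0 } so -415/256
step 11: add Red to get RRBRBBRRRRR; options L={ -2,-7/4,-13/8 } R={ -415/256,-207/128,-103/64,-51/32,-25/16,-3/2,-1,0 } so -831/512
step 12: add Red to get RRBRBBRRRRRR; options L={ -2,-7/4,-13/8 } R={ -831/512,-415/256,-207/128,-103/64,-51/32,-25/16,-3/2,-1,0 } so -1663/1024
step 13: add Blue to get RRBRBBRRRRRRB; options L={ -2,-7/4,-13/8,-1663/1024 } R={ -831/512,-415/256,-207/128,-103/64,-51/32,-25/16,-3/2,-1,0 } so -3325/2048
step 14: add Blue to get RRBRBBRRRRRRBB; options L={ -2,-7/4,-13/8,-1663/1024,-3325/2048 } R={ -831/512,-415/256,-207/128,-103/64,-51/32,-25/16,-3/2,-1,0 } so -6649/4096
step 15: add Blue to get RRBRBBRRRRRRBBB; options L={ -2,-7/4,-13/8,-1663/1024,-3325/2048,-6649/4096 } R={ -831/512,-415/256,-207/128,-103/64,-51/32,-25/16,-3/2,-1,0 } so -13297/8192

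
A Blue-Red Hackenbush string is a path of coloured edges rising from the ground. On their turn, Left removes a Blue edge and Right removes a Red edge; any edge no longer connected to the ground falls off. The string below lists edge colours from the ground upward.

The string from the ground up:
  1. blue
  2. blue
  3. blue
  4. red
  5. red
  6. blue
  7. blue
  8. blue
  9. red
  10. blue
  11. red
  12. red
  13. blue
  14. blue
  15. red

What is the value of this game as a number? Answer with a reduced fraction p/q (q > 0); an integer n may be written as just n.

Prefix values for blue blue blue red red blue blue blue red blue red red blue blue red via {L|R} + simplicity:
1 of 15 · b · max L 0 · min R +∞ gives 1
2 of 15 · bb · max L 1 · min R +∞ gives 2
3 of 15 · bbb · max L 2 · min R +∞ gives 3
4 of 15 · bbbr · max L 2 · min R 3 gives 5/2
5 of 15 · bbbrr · max L 2 · min R 5/2 gives 9/4
6 of 15 · bbbrrb · max L 9/4 · min R 5/2 gives 19/8
7 of 15 · bbbrrbb · max L 19/8 · min R 5/2 gives 39/16
8 of 15 · bbbrrbbb · max L 39/16 · min R 5/2 gives 79/32
9 of 15 · bbbrrbbbr · max L 39/16 · min R 79/32 gives 157/64
10 of 15 · bbbrrbbbrb · max L 157/64 · min R 79/32 gives 315/128
11 of 15 · bbbrrbbbrbr · max L 157/64 · min R 315/128 gives 629/256
12 of 15 · bbbrrbbbrbrr · max L 157/64 · min R 629/256 gives 1257/512
13 of 15 · bbbrrbbbrbrrb · max L 1257/512 · min R 629/256 gives 2515/1024
14 of 15 · bbbrrbbbrbrrbb · max L 2515/1024 · min R 629/256 gives 5031/2048
15 of 15 · bbbrrbbbrbrrbbr · max L 2515/1024 · min R 5031/2048 gives 10061/4096

10061/4096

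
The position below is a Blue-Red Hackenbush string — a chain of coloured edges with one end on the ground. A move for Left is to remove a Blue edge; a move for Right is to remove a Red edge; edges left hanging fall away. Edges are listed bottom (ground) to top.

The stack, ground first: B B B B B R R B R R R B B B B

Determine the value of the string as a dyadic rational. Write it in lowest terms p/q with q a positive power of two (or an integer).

4383/1024

1 of 15 · B · max L 0 · min R +∞ => 1
2 of 15 · BB · max L 1 · min R +∞ => 2
3 of 15 · BBB · max L 2 · min R +∞ => 3
4 of 15 · BBBB · max L 3 · min R +∞ => 4
5 of 15 · BBBBB · max L 4 · min R +∞ => 5
6 of 15 · BBBBBR · max L 4 · min R 5 => 9/2
7 of 15 · BBBBBRR · max L 4 · min R 9/2 => 17/4
8 of 15 · BBBBBRRB · max L 17/4 · min R 9/2 => 35/8
9 of 15 · BBBBBRRBR · max L 17/4 · min R 35/8 => 69/16
10 of 15 · BBBBBRRBRR · max L 17/4 · min R 69/16 => 137/32
11 of 15 · BBBBBRRBRRR · max L 17/4 · min R 137/32 => 273/64
12 of 15 · BBBBBRRBRRRB · max L 273/64 · min R 137/32 => 547/128
13 of 15 · BBBBBRRBRRRBB · max L 547/128 · min R 137/32 => 1095/256
14 of 15 · BBBBBRRBRRRBBB · max L 1095/256 · min R 137/32 => 2191/512
15 of 15 · BBBBBRRBRRRBBBB · max L 2191/512 · min R 137/32 => 4383/1024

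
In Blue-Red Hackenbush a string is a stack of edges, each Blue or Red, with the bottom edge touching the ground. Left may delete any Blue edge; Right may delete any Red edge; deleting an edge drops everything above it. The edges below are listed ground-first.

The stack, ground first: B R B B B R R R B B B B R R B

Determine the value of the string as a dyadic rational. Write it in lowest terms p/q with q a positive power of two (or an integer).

Recurse on prefixes of the 15-edge string B R B B B R R R B B B B R R B:
v(B) = { 0 | · } so 1
v(BR) = { 0 | 1 } so 1/2
v(BRB) = { 0,1/2 | 1 } so 3/4
v(BRBB) = { 0,1/2,3/4 | 1 } so 7/8
v(BRBBB) = { 0,1/2,3/4,7/8 | 1 } so 15/16
v(BRBBBR) = { 0,1/2,3/4,7/8 | 15/16,1 } so 29/32
v(BRBBBRR) = { 0,1/2,3/4,7/8 | 29/32,15/16,1 } so 57/64
v(BRBBBRRR) = { 0,1/2,3/4,7/8 | 57/64,29/32,15/16,1 } so 113/128
v(BRBBBRRRB) = { 0,1/2,3/4,7/8,113/128 | 57/64,29/32,15/16,1 } so 227/256
v(BRBBBRRRBB) = { 0,1/2,3/4,7/8,113/128,227/256 | 57/64,29/32,15/16,1 } so 455/512
v(BRBBBRRRBBB) = { 0,1/2,3/4,7/8,113/128,227/256,455/512 | 57/64,29/32,15/16,1 } so 911/1024
v(BRBBBRRRBBBB) = { 0,1/2,3/4,7/8,113/128,227/256,455/512,911/1024 | 57/64,29/32,15/16,1 } so 1823/2048
v(BRBBBRRRBBBBR) = { 0,1/2,3/4,7/8,113/128,227/256,455/512,911/1024 | 1823/2048,57/64,29/32,15/16,1 } so 3645/4096
v(BRBBBRRRBBBBRR) = { 0,1/2,3/4,7/8,113/128,227/256,455/512,911/1024 | 3645/4096,1823/2048,57/64,29/32,15/16,1 } so 7289/8192
v(BRBBBRRRBBBBRRB) = { 0,1/2,3/4,7/8,113/128,227/256,455/512,911/1024,7289/8192 | 3645/4096,1823/2048,57/64,29/32,15/16,1 } so 14579/16384

14579/16384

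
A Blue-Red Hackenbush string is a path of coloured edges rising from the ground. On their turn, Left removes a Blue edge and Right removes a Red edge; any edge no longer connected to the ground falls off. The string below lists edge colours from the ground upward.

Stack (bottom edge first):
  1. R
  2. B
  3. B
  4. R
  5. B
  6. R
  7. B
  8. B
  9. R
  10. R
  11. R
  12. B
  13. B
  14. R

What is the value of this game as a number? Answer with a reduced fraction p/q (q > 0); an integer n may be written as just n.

Build val(s[:k]) for k = 1..14, string s = R B B R B R B B R R R B B R.
1 of 14 · R · max L −∞ · min R 0 = -1
2 of 14 · RB · max L -1 · min R 0 = -1/2
3 of 14 · RBB · max L -1/2 · min R 0 = -1/4
4 of 14 · RBBR · max L -1/2 · min R -1/4 = -3/8
5 of 14 · RBBRB · max L -3/8 · min R -1/4 = -5/16
6 of 14 · RBBRBR · max L -3/8 · min R -5/16 = -11/32
7 of 14 · RBBRBRB · max L -11/32 · min R -5/16 = -21/64
8 of 14 · RBBRBRBB · max L -21/64 · min R -5/16 = -41/128
9 of 14 · RBBRBRBBR · max L -21/64 · min R -41/128 = -83/256
10 of 14 · RBBRBRBBRR · max L -21/64 · min R -83/256 = -167/512
11 of 14 · RBBRBRBBRRR · max L -21/64 · min R -167/512 = -335/1024
12 of 14 · RBBRBRBBRRRB · max L -335/1024 · min R -167/512 = -669/2048
13 of 14 · RBBRBRBBRRRBB · max L -669/2048 · min R -167/512 = -1337/4096
14 of 14 · RBBRBRBBRRRBBR · max L -669/2048 · min R -1337/4096 = -2675/8192

-2675/8192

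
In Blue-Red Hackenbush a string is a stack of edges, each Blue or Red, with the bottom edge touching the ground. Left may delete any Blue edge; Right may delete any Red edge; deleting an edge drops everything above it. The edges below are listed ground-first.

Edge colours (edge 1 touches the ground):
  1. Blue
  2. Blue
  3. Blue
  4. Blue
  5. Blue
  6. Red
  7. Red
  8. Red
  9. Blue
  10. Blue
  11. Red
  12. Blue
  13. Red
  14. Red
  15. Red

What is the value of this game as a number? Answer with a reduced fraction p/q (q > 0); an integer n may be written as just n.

4305/1024

step 1: add Blue to get B; options L={ 0 } R={ ∅ } => 1
step 2: add Blue to get BB; options L={ 0 1 } R={ ∅ } => 2
step 3: add Blue to get BBB; options L={ 0 1 2 } R={ ∅ } => 3
step 4: add Blue to get BBBB; options L={ 0 1 2 3 } R={ ∅ } => 4
step 5: add Blue to get BBBBB; options L={ 0 1 2 3 4 } R={ ∅ } => 5
step 6: add Red to get BBBBBR; options L={ 0 1 2 3 4 } R={ 5 } => 9/2
step 7: add Red to get BBBBBRR; options L={ 0 1 2 3 4 } R={ 9/2 5 } => 17/4
step 8: add Red to get BBBBBRRR; options L={ 0 1 2 3 4 } R={ 17/4 9/2 5 } => 33/8
step 9: add Blue to get BBBBBRRRB; options L={ 0 1 2 3 4 33/8 } R={ 17/4 9/2 5 } => 67/16
step 10: add Blue to get BBBBBRRRBB; options L={ 0 1 2 3 4 33/8 67/16 } R={ 17/4 9/2 5 } => 135/32
step 11: add Red to get BBBBBRRRBBR; options L={ 0 1 2 3 4 33/8 67/16 } R={ 135/32 17/4 9/2 5 } => 269/64
step 12: add Blue to get BBBBBRRRBBRB; options L={ 0 1 2 3 4 33/8 67/16 269/64 } R={ 135/32 17/4 9/2 5 } => 539/128
step 13: add Red to get BBBBBRRRBBRBR; options L={ 0 1 2 3 4 33/8 67/16 269/64 } R={ 539/128 135/32 17/4 9/2 5 } => 1077/256
step 14: add Red to get BBBBBRRRBBRBRR; options L={ 0 1 2 3 4 33/8 67/16 269/64 } R={ 1077/256 539/128 135/32 17/4 9/2 5 } => 2153/512
step 15: add Red to get BBBBBRRRBBRBRRR; options L={ 0 1 2 3 4 33/8 67/16 269/64 } R={ 2153/512 1077/256 539/128 135/32 17/4 9/2 5 } => 4305/1024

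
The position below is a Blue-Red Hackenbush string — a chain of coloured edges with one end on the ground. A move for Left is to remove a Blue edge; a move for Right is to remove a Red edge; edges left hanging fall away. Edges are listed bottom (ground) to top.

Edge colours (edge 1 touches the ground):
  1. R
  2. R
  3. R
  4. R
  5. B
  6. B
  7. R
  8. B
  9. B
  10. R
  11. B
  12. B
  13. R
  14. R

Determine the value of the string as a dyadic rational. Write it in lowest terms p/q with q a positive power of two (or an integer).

Prefix values for R R R R B B R B B R B B R R via {L|R} + simplicity:
edge 1 of 14 (R): { · | 0 } -> -1
edge 2 of 14 (R): { · | -1,0 } -> -2
edge 3 of 14 (R): { · | -2,-1,0 } -> -3
edge 4 of 14 (R): { · | -3,-2,-1,0 } -> -4
edge 5 of 14 (B): { -4 | -3,-2,-1,0 } -> -7/2
edge 6 of 14 (B): { -4,-7/2 | -3,-2,-1,0 } -> -13/4
edge 7 of 14 (R): { -4,-7/2 | -13/4,-3,-2,-1,0 } -> -27/8
edge 8 of 14 (B): { -4,-7/2,-27/8 | -13/4,-3,-2,-1,0 } -> -53/16
edge 9 of 14 (B): { -4,-7/2,-27/8,-53/16 | -13/4,-3,-2,-1,0 } -> -105/32
edge 10 of 14 (R): { -4,-7/2,-27/8,-53/16 | -105/32,-13/4,-3,-2,-1,0 } -> -211/64
edge 11 of 14 (B): { -4,-7/2,-27/8,-53/16,-211/64 | -105/32,-13/4,-3,-2,-1,0 } -> -421/128
edge 12 of 14 (B): { -4,-7/2,-27/8,-53/16,-211/64,-421/128 | -105/32,-13/4,-3,-2,-1,0 } -> -841/256
edge 13 of 14 (R): { -4,-7/2,-27/8,-53/16,-211/64,-421/128 | -841/256,-105/32,-13/4,-3,-2,-1,0 } -> -1683/512
edge 14 of 14 (R): { -4,-7/2,-27/8,-53/16,-211/64,-421/128 | -1683/512,-841/256,-105/32,-13/4,-3,-2,-1,0 } -> -3367/1024

-3367/1024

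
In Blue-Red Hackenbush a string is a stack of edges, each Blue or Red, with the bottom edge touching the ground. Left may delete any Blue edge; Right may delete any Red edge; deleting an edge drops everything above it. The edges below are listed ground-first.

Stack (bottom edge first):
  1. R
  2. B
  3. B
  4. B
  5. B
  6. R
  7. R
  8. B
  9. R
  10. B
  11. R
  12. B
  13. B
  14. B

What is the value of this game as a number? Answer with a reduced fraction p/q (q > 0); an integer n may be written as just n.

-849/8192

Prefix values for R B B B B R R B R B R B B B via {L|R} + simplicity:
R: Left { — }, Right { 0 } — simplest -1
RB: Left { -1 }, Right { 0 } — simplest -1/2
RBB: Left { -1, -1/2 }, Right { 0 } — simplest -1/4
RBBB: Left { -1, -1/2, -1/4 }, Right { 0 } — simplest -1/8
RBBBB: Left { -1, -1/2, -1/4, -1/8 }, Right { 0 } — simplest -1/16
RBBBBR: Left { -1, -1/2, -1/4, -1/8 }, Right { -1/16, 0 } — simplest -3/32
RBBBBRR: Left { -1, -1/2, -1/4, -1/8 }, Right { -3/32, -1/16, 0 } — simplest -7/64
RBBBBRRB: Left { -1, -1/2, -1/4, -1/8, -7/64 }, Right { -3/32, -1/16, 0 } — simplest -13/128
RBBBBRRBR: Left { -1, -1/2, -1/4, -1/8, -7/64 }, Right { -13/128, -3/32, -1/16, 0 } — simplest -27/256
RBBBBRRBRB: Left { -1, -1/2, -1/4, -1/8, -7/64, -27/256 }, Right { -13/128, -3/32, -1/16, 0 } — simplest -53/512
RBBBBRRBRBR: Left { -1, -1/2, -1/4, -1/8, -7/64, -27/256 }, Right { -53/512, -13/128, -3/32, -1/16, 0 } — simplest -107/1024
RBBBBRRBRBRB: Left { -1, -1/2, -1/4, -1/8, -7/64, -27/256, -107/1024 }, Right { -53/512, -13/128, -3/32, -1/16, 0 } — simplest -213/2048
RBBBBRRBRBRBB: Left { -1, -1/2, -1/4, -1/8, -7/64, -27/256, -107/1024, -213/2048 }, Right { -53/512, -13/128, -3/32, -1/16, 0 } — simplest -425/4096
RBBBBRRBRBRBBB: Left { -1, -1/2, -1/4, -1/8, -7/64, -27/256, -107/1024, -213/2048, -425/4096 }, Right { -53/512, -13/128, -3/32, -1/16, 0 } — simplest -849/8192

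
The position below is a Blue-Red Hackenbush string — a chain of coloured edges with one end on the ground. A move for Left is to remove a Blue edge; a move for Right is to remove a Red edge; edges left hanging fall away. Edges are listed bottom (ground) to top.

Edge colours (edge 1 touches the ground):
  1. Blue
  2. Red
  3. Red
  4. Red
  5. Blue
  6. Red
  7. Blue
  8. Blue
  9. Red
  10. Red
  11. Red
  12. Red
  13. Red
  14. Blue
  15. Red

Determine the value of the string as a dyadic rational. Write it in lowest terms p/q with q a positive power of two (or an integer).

2821/16384

Build value(s[:k]) for k = 1..15, string s = Blue Red Red Red Blue Red Blue Blue Red Red Red Red Red Blue Red.
value(B) = { 0 | · } gives 1
value(BR) = { 0 | 1 } gives 1/2
value(BRR) = { 0 | 1/2, 1 } gives 1/4
value(BRRR) = { 0 | 1/4, 1/2, 1 } gives 1/8
value(BRRRB) = { 0, 1/8 | 1/4, 1/2, 1 } gives 3/16
value(BRRRBR) = { 0, 1/8 | 3/16, 1/4, 1/2, 1 } gives 5/32
value(BRRRBRB) = { 0, 1/8, 5/32 | 3/16, 1/4, 1/2, 1 } gives 11/64
value(BRRRBRBB) = { 0, 1/8, 5/32, 11/64 | 3/16, 1/4, 1/2, 1 } gives 23/128
value(BRRRBRBBR) = { 0, 1/8, 5/32, 11/64 | 23/128, 3/16, 1/4, 1/2, 1 } gives 45/256
value(BRRRBRBBRR) = { 0, 1/8, 5/32, 11/64 | 45/256, 23/128, 3/16, 1/4, 1/2, 1 } gives 89/512
value(BRRRBRBBRRR) = { 0, 1/8, 5/32, 11/64 | 89/512, 45/256, 23/128, 3/16, 1/4, 1/2, 1 } gives 177/1024
value(BRRRBRBBRRRR) = { 0, 1/8, 5/32, 11/64 | 177/1024, 89/512, 45/256, 23/128, 3/16, 1/4, 1/2, 1 } gives 353/2048
value(BRRRBRBBRRRRR) = { 0, 1/8, 5/32, 11/64 | 353/2048, 177/1024, 89/512, 45/256, 23/128, 3/16, 1/4, 1/2, 1 } gives 705/4096
value(BRRRBRBBRRRRRB) = { 0, 1/8, 5/32, 11/64, 705/4096 | 353/2048, 177/1024, 89/512, 45/256, 23/128, 3/16, 1/4, 1/2, 1 } gives 1411/8192
value(BRRRBRBBRRRRRBR) = { 0, 1/8, 5/32, 11/64, 705/4096 | 1411/8192, 353/2048, 177/1024, 89/512, 45/256, 23/128, 3/16, 1/4, 1/2, 1 } gives 2821/16384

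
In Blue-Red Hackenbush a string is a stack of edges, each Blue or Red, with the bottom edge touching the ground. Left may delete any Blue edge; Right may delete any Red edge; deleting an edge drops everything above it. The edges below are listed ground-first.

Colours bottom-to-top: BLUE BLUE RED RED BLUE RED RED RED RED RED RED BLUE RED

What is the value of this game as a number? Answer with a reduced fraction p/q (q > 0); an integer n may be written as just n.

edge 1 of 13 (BLUE): { 0 |  } so 1
edge 2 of 13 (BLUE): { 0; 1 |  } so 2
edge 3 of 13 (RED): { 0; 1 | 2 } so 3/2
edge 4 of 13 (RED): { 0; 1 | 3/2; 2 } so 5/4
edge 5 of 13 (BLUE): { 0; 1; 5/4 | 3/2; 2 } so 11/8
edge 6 of 13 (RED): { 0; 1; 5/4 | 11/8; 3/2; 2 } so 21/16
edge 7 of 13 (RED): { 0; 1; 5/4 | 21/16; 11/8; 3/2; 2 } so 41/32
edge 8 of 13 (RED): { 0; 1; 5/4 | 41/32; 21/16; 11/8; 3/2; 2 } so 81/64
edge 9 of 13 (RED): { 0; 1; 5/4 | 81/64; 41/32; 21/16; 11/8; 3/2; 2 } so 161/128
edge 10 of 13 (RED): { 0; 1; 5/4 | 161/128; 81/64; 41/32; 21/16; 11/8; 3/2; 2 } so 321/256
edge 11 of 13 (RED): { 0; 1; 5/4 | 321/256; 161/128; 81/64; 41/32; 21/16; 11/8; 3/2; 2 } so 641/512
edge 12 of 13 (BLUE): { 0; 1; 5/4; 641/512 | 321/256; 161/128; 81/64; 41/32; 21/16; 11/8; 3/2; 2 } so 1283/1024
edge 13 of 13 (RED): { 0; 1; 5/4; 641/512 | 1283/1024; 321/256; 161/128; 81/64; 41/32; 21/16; 11/8; 3/2; 2 } so 2565/2048

2565/2048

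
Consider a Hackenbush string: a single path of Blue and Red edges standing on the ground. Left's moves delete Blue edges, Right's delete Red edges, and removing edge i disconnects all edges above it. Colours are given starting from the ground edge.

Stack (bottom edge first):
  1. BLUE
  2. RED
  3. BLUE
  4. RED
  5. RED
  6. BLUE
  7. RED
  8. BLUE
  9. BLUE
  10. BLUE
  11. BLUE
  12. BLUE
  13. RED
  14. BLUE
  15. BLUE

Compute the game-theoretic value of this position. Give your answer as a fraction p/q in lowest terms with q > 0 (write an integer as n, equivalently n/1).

9719/16384

Prefix values for BLUE RED BLUE RED RED BLUE RED BLUE BLUE BLUE BLUE BLUE RED BLUE BLUE via {L|R} + simplicity:
1 of 15 · B · max L 0 · min R +∞ => 1
2 of 15 · BR · max L 0 · min R 1 => 1/2
3 of 15 · BRB · max L 1/2 · min R 1 => 3/4
4 of 15 · BRBR · max L 1/2 · min R 3/4 => 5/8
5 of 15 · BRBRR · max L 1/2 · min R 5/8 => 9/16
6 of 15 · BRBRRB · max L 9/16 · min R 5/8 => 19/32
7 of 15 · BRBRRBR · max L 9/16 · min R 19/32 => 37/64
8 of 15 · BRBRRBRB · max L 37/64 · min R 19/32 => 75/128
9 of 15 · BRBRRBRBB · max L 75/128 · min R 19/32 => 151/256
10 of 15 · BRBRRBRBBB · max L 151/256 · min R 19/32 => 303/512
11 of 15 · BRBRRBRBBBB · max L 303/512 · min R 19/32 => 607/1024
12 of 15 · BRBRRBRBBBBB · max L 607/1024 · min R 19/32 => 1215/2048
13 of 15 · BRBRRBRBBBBBR · max L 607/1024 · min R 1215/2048 => 2429/4096
14 of 15 · BRBRRBRBBBBBRB · max L 2429/4096 · min R 1215/2048 => 4859/8192
15 of 15 · BRBRRBRBBBBBRBB · max L 4859/8192 · min R 1215/2048 => 9719/16384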